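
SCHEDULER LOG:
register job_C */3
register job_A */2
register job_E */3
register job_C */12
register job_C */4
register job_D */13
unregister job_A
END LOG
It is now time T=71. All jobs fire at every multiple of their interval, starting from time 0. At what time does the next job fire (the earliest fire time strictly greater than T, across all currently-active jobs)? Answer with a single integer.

Answer: 72

Derivation:
Op 1: register job_C */3 -> active={job_C:*/3}
Op 2: register job_A */2 -> active={job_A:*/2, job_C:*/3}
Op 3: register job_E */3 -> active={job_A:*/2, job_C:*/3, job_E:*/3}
Op 4: register job_C */12 -> active={job_A:*/2, job_C:*/12, job_E:*/3}
Op 5: register job_C */4 -> active={job_A:*/2, job_C:*/4, job_E:*/3}
Op 6: register job_D */13 -> active={job_A:*/2, job_C:*/4, job_D:*/13, job_E:*/3}
Op 7: unregister job_A -> active={job_C:*/4, job_D:*/13, job_E:*/3}
  job_C: interval 4, next fire after T=71 is 72
  job_D: interval 13, next fire after T=71 is 78
  job_E: interval 3, next fire after T=71 is 72
Earliest fire time = 72 (job job_C)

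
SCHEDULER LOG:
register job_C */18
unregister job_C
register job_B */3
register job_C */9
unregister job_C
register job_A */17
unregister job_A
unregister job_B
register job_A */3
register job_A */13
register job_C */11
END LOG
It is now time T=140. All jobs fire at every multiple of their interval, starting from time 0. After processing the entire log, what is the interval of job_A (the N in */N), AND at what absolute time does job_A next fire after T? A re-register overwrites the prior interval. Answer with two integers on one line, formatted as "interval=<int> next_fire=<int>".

Answer: interval=13 next_fire=143

Derivation:
Op 1: register job_C */18 -> active={job_C:*/18}
Op 2: unregister job_C -> active={}
Op 3: register job_B */3 -> active={job_B:*/3}
Op 4: register job_C */9 -> active={job_B:*/3, job_C:*/9}
Op 5: unregister job_C -> active={job_B:*/3}
Op 6: register job_A */17 -> active={job_A:*/17, job_B:*/3}
Op 7: unregister job_A -> active={job_B:*/3}
Op 8: unregister job_B -> active={}
Op 9: register job_A */3 -> active={job_A:*/3}
Op 10: register job_A */13 -> active={job_A:*/13}
Op 11: register job_C */11 -> active={job_A:*/13, job_C:*/11}
Final interval of job_A = 13
Next fire of job_A after T=140: (140//13+1)*13 = 143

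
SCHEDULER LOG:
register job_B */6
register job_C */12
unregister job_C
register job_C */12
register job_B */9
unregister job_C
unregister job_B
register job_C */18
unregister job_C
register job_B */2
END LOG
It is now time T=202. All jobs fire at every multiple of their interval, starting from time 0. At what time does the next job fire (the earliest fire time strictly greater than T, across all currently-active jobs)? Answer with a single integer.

Answer: 204

Derivation:
Op 1: register job_B */6 -> active={job_B:*/6}
Op 2: register job_C */12 -> active={job_B:*/6, job_C:*/12}
Op 3: unregister job_C -> active={job_B:*/6}
Op 4: register job_C */12 -> active={job_B:*/6, job_C:*/12}
Op 5: register job_B */9 -> active={job_B:*/9, job_C:*/12}
Op 6: unregister job_C -> active={job_B:*/9}
Op 7: unregister job_B -> active={}
Op 8: register job_C */18 -> active={job_C:*/18}
Op 9: unregister job_C -> active={}
Op 10: register job_B */2 -> active={job_B:*/2}
  job_B: interval 2, next fire after T=202 is 204
Earliest fire time = 204 (job job_B)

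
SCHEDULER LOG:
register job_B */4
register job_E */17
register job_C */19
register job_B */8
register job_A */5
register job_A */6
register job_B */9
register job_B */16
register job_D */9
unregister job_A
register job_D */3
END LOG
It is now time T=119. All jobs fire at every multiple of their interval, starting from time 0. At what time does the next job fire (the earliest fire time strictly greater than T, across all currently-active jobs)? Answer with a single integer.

Op 1: register job_B */4 -> active={job_B:*/4}
Op 2: register job_E */17 -> active={job_B:*/4, job_E:*/17}
Op 3: register job_C */19 -> active={job_B:*/4, job_C:*/19, job_E:*/17}
Op 4: register job_B */8 -> active={job_B:*/8, job_C:*/19, job_E:*/17}
Op 5: register job_A */5 -> active={job_A:*/5, job_B:*/8, job_C:*/19, job_E:*/17}
Op 6: register job_A */6 -> active={job_A:*/6, job_B:*/8, job_C:*/19, job_E:*/17}
Op 7: register job_B */9 -> active={job_A:*/6, job_B:*/9, job_C:*/19, job_E:*/17}
Op 8: register job_B */16 -> active={job_A:*/6, job_B:*/16, job_C:*/19, job_E:*/17}
Op 9: register job_D */9 -> active={job_A:*/6, job_B:*/16, job_C:*/19, job_D:*/9, job_E:*/17}
Op 10: unregister job_A -> active={job_B:*/16, job_C:*/19, job_D:*/9, job_E:*/17}
Op 11: register job_D */3 -> active={job_B:*/16, job_C:*/19, job_D:*/3, job_E:*/17}
  job_B: interval 16, next fire after T=119 is 128
  job_C: interval 19, next fire after T=119 is 133
  job_D: interval 3, next fire after T=119 is 120
  job_E: interval 17, next fire after T=119 is 136
Earliest fire time = 120 (job job_D)

Answer: 120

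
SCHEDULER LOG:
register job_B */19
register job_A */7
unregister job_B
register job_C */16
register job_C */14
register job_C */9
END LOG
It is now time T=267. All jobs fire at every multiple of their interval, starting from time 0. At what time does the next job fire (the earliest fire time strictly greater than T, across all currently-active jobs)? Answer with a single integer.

Op 1: register job_B */19 -> active={job_B:*/19}
Op 2: register job_A */7 -> active={job_A:*/7, job_B:*/19}
Op 3: unregister job_B -> active={job_A:*/7}
Op 4: register job_C */16 -> active={job_A:*/7, job_C:*/16}
Op 5: register job_C */14 -> active={job_A:*/7, job_C:*/14}
Op 6: register job_C */9 -> active={job_A:*/7, job_C:*/9}
  job_A: interval 7, next fire after T=267 is 273
  job_C: interval 9, next fire after T=267 is 270
Earliest fire time = 270 (job job_C)

Answer: 270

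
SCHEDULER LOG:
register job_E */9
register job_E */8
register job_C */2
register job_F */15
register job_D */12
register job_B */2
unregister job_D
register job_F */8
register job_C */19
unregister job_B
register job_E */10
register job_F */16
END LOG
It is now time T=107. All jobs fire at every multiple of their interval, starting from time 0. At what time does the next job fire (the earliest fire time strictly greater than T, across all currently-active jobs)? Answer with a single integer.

Op 1: register job_E */9 -> active={job_E:*/9}
Op 2: register job_E */8 -> active={job_E:*/8}
Op 3: register job_C */2 -> active={job_C:*/2, job_E:*/8}
Op 4: register job_F */15 -> active={job_C:*/2, job_E:*/8, job_F:*/15}
Op 5: register job_D */12 -> active={job_C:*/2, job_D:*/12, job_E:*/8, job_F:*/15}
Op 6: register job_B */2 -> active={job_B:*/2, job_C:*/2, job_D:*/12, job_E:*/8, job_F:*/15}
Op 7: unregister job_D -> active={job_B:*/2, job_C:*/2, job_E:*/8, job_F:*/15}
Op 8: register job_F */8 -> active={job_B:*/2, job_C:*/2, job_E:*/8, job_F:*/8}
Op 9: register job_C */19 -> active={job_B:*/2, job_C:*/19, job_E:*/8, job_F:*/8}
Op 10: unregister job_B -> active={job_C:*/19, job_E:*/8, job_F:*/8}
Op 11: register job_E */10 -> active={job_C:*/19, job_E:*/10, job_F:*/8}
Op 12: register job_F */16 -> active={job_C:*/19, job_E:*/10, job_F:*/16}
  job_C: interval 19, next fire after T=107 is 114
  job_E: interval 10, next fire after T=107 is 110
  job_F: interval 16, next fire after T=107 is 112
Earliest fire time = 110 (job job_E)

Answer: 110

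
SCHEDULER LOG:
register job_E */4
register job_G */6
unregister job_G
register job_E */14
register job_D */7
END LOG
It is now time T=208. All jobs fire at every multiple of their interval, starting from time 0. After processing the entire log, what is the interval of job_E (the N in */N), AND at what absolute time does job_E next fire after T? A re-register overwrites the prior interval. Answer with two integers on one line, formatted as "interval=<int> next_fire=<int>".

Answer: interval=14 next_fire=210

Derivation:
Op 1: register job_E */4 -> active={job_E:*/4}
Op 2: register job_G */6 -> active={job_E:*/4, job_G:*/6}
Op 3: unregister job_G -> active={job_E:*/4}
Op 4: register job_E */14 -> active={job_E:*/14}
Op 5: register job_D */7 -> active={job_D:*/7, job_E:*/14}
Final interval of job_E = 14
Next fire of job_E after T=208: (208//14+1)*14 = 210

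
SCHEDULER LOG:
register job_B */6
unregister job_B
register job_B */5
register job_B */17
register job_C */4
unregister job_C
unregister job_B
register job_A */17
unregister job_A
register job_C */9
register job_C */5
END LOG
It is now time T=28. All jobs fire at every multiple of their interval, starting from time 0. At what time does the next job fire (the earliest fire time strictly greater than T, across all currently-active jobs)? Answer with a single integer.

Answer: 30

Derivation:
Op 1: register job_B */6 -> active={job_B:*/6}
Op 2: unregister job_B -> active={}
Op 3: register job_B */5 -> active={job_B:*/5}
Op 4: register job_B */17 -> active={job_B:*/17}
Op 5: register job_C */4 -> active={job_B:*/17, job_C:*/4}
Op 6: unregister job_C -> active={job_B:*/17}
Op 7: unregister job_B -> active={}
Op 8: register job_A */17 -> active={job_A:*/17}
Op 9: unregister job_A -> active={}
Op 10: register job_C */9 -> active={job_C:*/9}
Op 11: register job_C */5 -> active={job_C:*/5}
  job_C: interval 5, next fire after T=28 is 30
Earliest fire time = 30 (job job_C)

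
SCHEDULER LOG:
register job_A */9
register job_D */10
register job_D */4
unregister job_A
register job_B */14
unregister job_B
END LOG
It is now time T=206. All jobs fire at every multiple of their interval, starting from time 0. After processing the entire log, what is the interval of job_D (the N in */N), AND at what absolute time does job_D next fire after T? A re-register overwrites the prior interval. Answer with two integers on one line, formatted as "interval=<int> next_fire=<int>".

Op 1: register job_A */9 -> active={job_A:*/9}
Op 2: register job_D */10 -> active={job_A:*/9, job_D:*/10}
Op 3: register job_D */4 -> active={job_A:*/9, job_D:*/4}
Op 4: unregister job_A -> active={job_D:*/4}
Op 5: register job_B */14 -> active={job_B:*/14, job_D:*/4}
Op 6: unregister job_B -> active={job_D:*/4}
Final interval of job_D = 4
Next fire of job_D after T=206: (206//4+1)*4 = 208

Answer: interval=4 next_fire=208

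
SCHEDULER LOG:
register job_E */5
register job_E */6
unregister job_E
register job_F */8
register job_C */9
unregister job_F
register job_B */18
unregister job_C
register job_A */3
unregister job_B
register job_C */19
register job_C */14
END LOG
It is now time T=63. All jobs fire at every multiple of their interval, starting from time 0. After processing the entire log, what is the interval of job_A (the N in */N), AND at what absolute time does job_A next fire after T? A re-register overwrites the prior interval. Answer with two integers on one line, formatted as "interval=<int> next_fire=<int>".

Answer: interval=3 next_fire=66

Derivation:
Op 1: register job_E */5 -> active={job_E:*/5}
Op 2: register job_E */6 -> active={job_E:*/6}
Op 3: unregister job_E -> active={}
Op 4: register job_F */8 -> active={job_F:*/8}
Op 5: register job_C */9 -> active={job_C:*/9, job_F:*/8}
Op 6: unregister job_F -> active={job_C:*/9}
Op 7: register job_B */18 -> active={job_B:*/18, job_C:*/9}
Op 8: unregister job_C -> active={job_B:*/18}
Op 9: register job_A */3 -> active={job_A:*/3, job_B:*/18}
Op 10: unregister job_B -> active={job_A:*/3}
Op 11: register job_C */19 -> active={job_A:*/3, job_C:*/19}
Op 12: register job_C */14 -> active={job_A:*/3, job_C:*/14}
Final interval of job_A = 3
Next fire of job_A after T=63: (63//3+1)*3 = 66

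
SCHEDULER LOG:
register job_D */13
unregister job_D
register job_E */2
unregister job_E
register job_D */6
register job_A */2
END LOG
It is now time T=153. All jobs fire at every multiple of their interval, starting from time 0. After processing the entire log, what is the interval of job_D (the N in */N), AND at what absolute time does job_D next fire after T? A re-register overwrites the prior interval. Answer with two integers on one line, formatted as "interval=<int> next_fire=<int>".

Op 1: register job_D */13 -> active={job_D:*/13}
Op 2: unregister job_D -> active={}
Op 3: register job_E */2 -> active={job_E:*/2}
Op 4: unregister job_E -> active={}
Op 5: register job_D */6 -> active={job_D:*/6}
Op 6: register job_A */2 -> active={job_A:*/2, job_D:*/6}
Final interval of job_D = 6
Next fire of job_D after T=153: (153//6+1)*6 = 156

Answer: interval=6 next_fire=156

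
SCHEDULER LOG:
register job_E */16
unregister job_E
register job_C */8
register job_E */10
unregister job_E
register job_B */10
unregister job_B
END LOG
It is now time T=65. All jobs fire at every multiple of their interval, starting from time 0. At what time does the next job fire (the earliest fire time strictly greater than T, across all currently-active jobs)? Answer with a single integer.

Answer: 72

Derivation:
Op 1: register job_E */16 -> active={job_E:*/16}
Op 2: unregister job_E -> active={}
Op 3: register job_C */8 -> active={job_C:*/8}
Op 4: register job_E */10 -> active={job_C:*/8, job_E:*/10}
Op 5: unregister job_E -> active={job_C:*/8}
Op 6: register job_B */10 -> active={job_B:*/10, job_C:*/8}
Op 7: unregister job_B -> active={job_C:*/8}
  job_C: interval 8, next fire after T=65 is 72
Earliest fire time = 72 (job job_C)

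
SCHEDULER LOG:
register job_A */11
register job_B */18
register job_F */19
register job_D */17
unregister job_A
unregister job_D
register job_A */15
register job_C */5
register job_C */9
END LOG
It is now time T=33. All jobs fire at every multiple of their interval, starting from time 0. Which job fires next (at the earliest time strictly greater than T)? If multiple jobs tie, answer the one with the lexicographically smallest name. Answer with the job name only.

Op 1: register job_A */11 -> active={job_A:*/11}
Op 2: register job_B */18 -> active={job_A:*/11, job_B:*/18}
Op 3: register job_F */19 -> active={job_A:*/11, job_B:*/18, job_F:*/19}
Op 4: register job_D */17 -> active={job_A:*/11, job_B:*/18, job_D:*/17, job_F:*/19}
Op 5: unregister job_A -> active={job_B:*/18, job_D:*/17, job_F:*/19}
Op 6: unregister job_D -> active={job_B:*/18, job_F:*/19}
Op 7: register job_A */15 -> active={job_A:*/15, job_B:*/18, job_F:*/19}
Op 8: register job_C */5 -> active={job_A:*/15, job_B:*/18, job_C:*/5, job_F:*/19}
Op 9: register job_C */9 -> active={job_A:*/15, job_B:*/18, job_C:*/9, job_F:*/19}
  job_A: interval 15, next fire after T=33 is 45
  job_B: interval 18, next fire after T=33 is 36
  job_C: interval 9, next fire after T=33 is 36
  job_F: interval 19, next fire after T=33 is 38
Earliest = 36, winner (lex tiebreak) = job_B

Answer: job_B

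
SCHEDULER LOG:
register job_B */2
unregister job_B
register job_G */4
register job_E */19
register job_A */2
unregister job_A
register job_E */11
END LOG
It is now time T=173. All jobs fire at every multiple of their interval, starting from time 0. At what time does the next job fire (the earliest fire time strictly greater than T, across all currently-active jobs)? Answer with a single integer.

Op 1: register job_B */2 -> active={job_B:*/2}
Op 2: unregister job_B -> active={}
Op 3: register job_G */4 -> active={job_G:*/4}
Op 4: register job_E */19 -> active={job_E:*/19, job_G:*/4}
Op 5: register job_A */2 -> active={job_A:*/2, job_E:*/19, job_G:*/4}
Op 6: unregister job_A -> active={job_E:*/19, job_G:*/4}
Op 7: register job_E */11 -> active={job_E:*/11, job_G:*/4}
  job_E: interval 11, next fire after T=173 is 176
  job_G: interval 4, next fire after T=173 is 176
Earliest fire time = 176 (job job_E)

Answer: 176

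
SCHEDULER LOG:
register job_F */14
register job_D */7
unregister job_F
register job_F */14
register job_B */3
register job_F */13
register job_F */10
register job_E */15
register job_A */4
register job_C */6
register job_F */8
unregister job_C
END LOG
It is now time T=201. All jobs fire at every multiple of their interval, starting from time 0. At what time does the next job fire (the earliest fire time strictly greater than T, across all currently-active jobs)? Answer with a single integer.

Op 1: register job_F */14 -> active={job_F:*/14}
Op 2: register job_D */7 -> active={job_D:*/7, job_F:*/14}
Op 3: unregister job_F -> active={job_D:*/7}
Op 4: register job_F */14 -> active={job_D:*/7, job_F:*/14}
Op 5: register job_B */3 -> active={job_B:*/3, job_D:*/7, job_F:*/14}
Op 6: register job_F */13 -> active={job_B:*/3, job_D:*/7, job_F:*/13}
Op 7: register job_F */10 -> active={job_B:*/3, job_D:*/7, job_F:*/10}
Op 8: register job_E */15 -> active={job_B:*/3, job_D:*/7, job_E:*/15, job_F:*/10}
Op 9: register job_A */4 -> active={job_A:*/4, job_B:*/3, job_D:*/7, job_E:*/15, job_F:*/10}
Op 10: register job_C */6 -> active={job_A:*/4, job_B:*/3, job_C:*/6, job_D:*/7, job_E:*/15, job_F:*/10}
Op 11: register job_F */8 -> active={job_A:*/4, job_B:*/3, job_C:*/6, job_D:*/7, job_E:*/15, job_F:*/8}
Op 12: unregister job_C -> active={job_A:*/4, job_B:*/3, job_D:*/7, job_E:*/15, job_F:*/8}
  job_A: interval 4, next fire after T=201 is 204
  job_B: interval 3, next fire after T=201 is 204
  job_D: interval 7, next fire after T=201 is 203
  job_E: interval 15, next fire after T=201 is 210
  job_F: interval 8, next fire after T=201 is 208
Earliest fire time = 203 (job job_D)

Answer: 203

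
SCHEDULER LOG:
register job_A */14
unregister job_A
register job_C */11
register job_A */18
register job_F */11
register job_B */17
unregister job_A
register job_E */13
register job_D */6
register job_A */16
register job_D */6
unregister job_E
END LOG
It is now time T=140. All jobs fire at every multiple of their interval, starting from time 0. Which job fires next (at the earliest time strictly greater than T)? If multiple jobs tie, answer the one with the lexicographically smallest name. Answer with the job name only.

Answer: job_C

Derivation:
Op 1: register job_A */14 -> active={job_A:*/14}
Op 2: unregister job_A -> active={}
Op 3: register job_C */11 -> active={job_C:*/11}
Op 4: register job_A */18 -> active={job_A:*/18, job_C:*/11}
Op 5: register job_F */11 -> active={job_A:*/18, job_C:*/11, job_F:*/11}
Op 6: register job_B */17 -> active={job_A:*/18, job_B:*/17, job_C:*/11, job_F:*/11}
Op 7: unregister job_A -> active={job_B:*/17, job_C:*/11, job_F:*/11}
Op 8: register job_E */13 -> active={job_B:*/17, job_C:*/11, job_E:*/13, job_F:*/11}
Op 9: register job_D */6 -> active={job_B:*/17, job_C:*/11, job_D:*/6, job_E:*/13, job_F:*/11}
Op 10: register job_A */16 -> active={job_A:*/16, job_B:*/17, job_C:*/11, job_D:*/6, job_E:*/13, job_F:*/11}
Op 11: register job_D */6 -> active={job_A:*/16, job_B:*/17, job_C:*/11, job_D:*/6, job_E:*/13, job_F:*/11}
Op 12: unregister job_E -> active={job_A:*/16, job_B:*/17, job_C:*/11, job_D:*/6, job_F:*/11}
  job_A: interval 16, next fire after T=140 is 144
  job_B: interval 17, next fire after T=140 is 153
  job_C: interval 11, next fire after T=140 is 143
  job_D: interval 6, next fire after T=140 is 144
  job_F: interval 11, next fire after T=140 is 143
Earliest = 143, winner (lex tiebreak) = job_C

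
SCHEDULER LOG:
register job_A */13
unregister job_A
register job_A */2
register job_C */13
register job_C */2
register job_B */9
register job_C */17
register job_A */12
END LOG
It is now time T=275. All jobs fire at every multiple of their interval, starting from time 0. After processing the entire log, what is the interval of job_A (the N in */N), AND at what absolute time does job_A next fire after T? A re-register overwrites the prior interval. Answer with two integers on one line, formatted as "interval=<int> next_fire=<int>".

Op 1: register job_A */13 -> active={job_A:*/13}
Op 2: unregister job_A -> active={}
Op 3: register job_A */2 -> active={job_A:*/2}
Op 4: register job_C */13 -> active={job_A:*/2, job_C:*/13}
Op 5: register job_C */2 -> active={job_A:*/2, job_C:*/2}
Op 6: register job_B */9 -> active={job_A:*/2, job_B:*/9, job_C:*/2}
Op 7: register job_C */17 -> active={job_A:*/2, job_B:*/9, job_C:*/17}
Op 8: register job_A */12 -> active={job_A:*/12, job_B:*/9, job_C:*/17}
Final interval of job_A = 12
Next fire of job_A after T=275: (275//12+1)*12 = 276

Answer: interval=12 next_fire=276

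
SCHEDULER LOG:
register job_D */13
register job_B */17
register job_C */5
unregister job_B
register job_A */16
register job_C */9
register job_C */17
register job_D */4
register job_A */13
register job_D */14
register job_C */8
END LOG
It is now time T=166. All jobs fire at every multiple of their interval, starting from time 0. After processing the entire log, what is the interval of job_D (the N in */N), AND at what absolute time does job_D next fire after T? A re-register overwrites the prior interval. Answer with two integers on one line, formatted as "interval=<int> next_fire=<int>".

Answer: interval=14 next_fire=168

Derivation:
Op 1: register job_D */13 -> active={job_D:*/13}
Op 2: register job_B */17 -> active={job_B:*/17, job_D:*/13}
Op 3: register job_C */5 -> active={job_B:*/17, job_C:*/5, job_D:*/13}
Op 4: unregister job_B -> active={job_C:*/5, job_D:*/13}
Op 5: register job_A */16 -> active={job_A:*/16, job_C:*/5, job_D:*/13}
Op 6: register job_C */9 -> active={job_A:*/16, job_C:*/9, job_D:*/13}
Op 7: register job_C */17 -> active={job_A:*/16, job_C:*/17, job_D:*/13}
Op 8: register job_D */4 -> active={job_A:*/16, job_C:*/17, job_D:*/4}
Op 9: register job_A */13 -> active={job_A:*/13, job_C:*/17, job_D:*/4}
Op 10: register job_D */14 -> active={job_A:*/13, job_C:*/17, job_D:*/14}
Op 11: register job_C */8 -> active={job_A:*/13, job_C:*/8, job_D:*/14}
Final interval of job_D = 14
Next fire of job_D after T=166: (166//14+1)*14 = 168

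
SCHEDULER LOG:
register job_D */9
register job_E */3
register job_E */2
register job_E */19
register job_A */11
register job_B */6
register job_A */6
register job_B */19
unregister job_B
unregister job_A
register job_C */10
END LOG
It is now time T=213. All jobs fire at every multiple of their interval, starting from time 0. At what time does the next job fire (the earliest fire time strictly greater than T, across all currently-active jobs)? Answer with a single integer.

Answer: 216

Derivation:
Op 1: register job_D */9 -> active={job_D:*/9}
Op 2: register job_E */3 -> active={job_D:*/9, job_E:*/3}
Op 3: register job_E */2 -> active={job_D:*/9, job_E:*/2}
Op 4: register job_E */19 -> active={job_D:*/9, job_E:*/19}
Op 5: register job_A */11 -> active={job_A:*/11, job_D:*/9, job_E:*/19}
Op 6: register job_B */6 -> active={job_A:*/11, job_B:*/6, job_D:*/9, job_E:*/19}
Op 7: register job_A */6 -> active={job_A:*/6, job_B:*/6, job_D:*/9, job_E:*/19}
Op 8: register job_B */19 -> active={job_A:*/6, job_B:*/19, job_D:*/9, job_E:*/19}
Op 9: unregister job_B -> active={job_A:*/6, job_D:*/9, job_E:*/19}
Op 10: unregister job_A -> active={job_D:*/9, job_E:*/19}
Op 11: register job_C */10 -> active={job_C:*/10, job_D:*/9, job_E:*/19}
  job_C: interval 10, next fire after T=213 is 220
  job_D: interval 9, next fire after T=213 is 216
  job_E: interval 19, next fire after T=213 is 228
Earliest fire time = 216 (job job_D)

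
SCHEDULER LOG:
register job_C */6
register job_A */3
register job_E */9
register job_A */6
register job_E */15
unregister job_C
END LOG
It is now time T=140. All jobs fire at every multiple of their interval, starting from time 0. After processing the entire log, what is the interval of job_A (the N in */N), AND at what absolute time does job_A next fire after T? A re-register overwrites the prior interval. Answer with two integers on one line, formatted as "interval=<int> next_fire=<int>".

Op 1: register job_C */6 -> active={job_C:*/6}
Op 2: register job_A */3 -> active={job_A:*/3, job_C:*/6}
Op 3: register job_E */9 -> active={job_A:*/3, job_C:*/6, job_E:*/9}
Op 4: register job_A */6 -> active={job_A:*/6, job_C:*/6, job_E:*/9}
Op 5: register job_E */15 -> active={job_A:*/6, job_C:*/6, job_E:*/15}
Op 6: unregister job_C -> active={job_A:*/6, job_E:*/15}
Final interval of job_A = 6
Next fire of job_A after T=140: (140//6+1)*6 = 144

Answer: interval=6 next_fire=144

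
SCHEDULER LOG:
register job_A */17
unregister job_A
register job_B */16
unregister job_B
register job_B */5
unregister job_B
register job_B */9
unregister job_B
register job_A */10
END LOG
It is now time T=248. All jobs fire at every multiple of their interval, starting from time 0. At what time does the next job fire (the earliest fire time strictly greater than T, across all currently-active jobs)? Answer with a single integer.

Answer: 250

Derivation:
Op 1: register job_A */17 -> active={job_A:*/17}
Op 2: unregister job_A -> active={}
Op 3: register job_B */16 -> active={job_B:*/16}
Op 4: unregister job_B -> active={}
Op 5: register job_B */5 -> active={job_B:*/5}
Op 6: unregister job_B -> active={}
Op 7: register job_B */9 -> active={job_B:*/9}
Op 8: unregister job_B -> active={}
Op 9: register job_A */10 -> active={job_A:*/10}
  job_A: interval 10, next fire after T=248 is 250
Earliest fire time = 250 (job job_A)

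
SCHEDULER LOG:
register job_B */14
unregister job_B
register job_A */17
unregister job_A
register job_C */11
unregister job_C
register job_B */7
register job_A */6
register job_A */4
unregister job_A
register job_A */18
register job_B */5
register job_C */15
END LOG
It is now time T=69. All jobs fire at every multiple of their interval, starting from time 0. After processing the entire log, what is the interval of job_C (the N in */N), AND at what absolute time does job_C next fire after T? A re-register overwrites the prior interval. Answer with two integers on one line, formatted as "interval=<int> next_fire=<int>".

Answer: interval=15 next_fire=75

Derivation:
Op 1: register job_B */14 -> active={job_B:*/14}
Op 2: unregister job_B -> active={}
Op 3: register job_A */17 -> active={job_A:*/17}
Op 4: unregister job_A -> active={}
Op 5: register job_C */11 -> active={job_C:*/11}
Op 6: unregister job_C -> active={}
Op 7: register job_B */7 -> active={job_B:*/7}
Op 8: register job_A */6 -> active={job_A:*/6, job_B:*/7}
Op 9: register job_A */4 -> active={job_A:*/4, job_B:*/7}
Op 10: unregister job_A -> active={job_B:*/7}
Op 11: register job_A */18 -> active={job_A:*/18, job_B:*/7}
Op 12: register job_B */5 -> active={job_A:*/18, job_B:*/5}
Op 13: register job_C */15 -> active={job_A:*/18, job_B:*/5, job_C:*/15}
Final interval of job_C = 15
Next fire of job_C after T=69: (69//15+1)*15 = 75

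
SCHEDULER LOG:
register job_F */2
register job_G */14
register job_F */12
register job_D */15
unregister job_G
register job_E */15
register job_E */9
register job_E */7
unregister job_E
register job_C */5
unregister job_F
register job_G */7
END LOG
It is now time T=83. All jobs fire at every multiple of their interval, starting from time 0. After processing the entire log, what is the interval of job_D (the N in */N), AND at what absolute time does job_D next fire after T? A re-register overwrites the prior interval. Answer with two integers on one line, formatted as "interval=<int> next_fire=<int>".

Op 1: register job_F */2 -> active={job_F:*/2}
Op 2: register job_G */14 -> active={job_F:*/2, job_G:*/14}
Op 3: register job_F */12 -> active={job_F:*/12, job_G:*/14}
Op 4: register job_D */15 -> active={job_D:*/15, job_F:*/12, job_G:*/14}
Op 5: unregister job_G -> active={job_D:*/15, job_F:*/12}
Op 6: register job_E */15 -> active={job_D:*/15, job_E:*/15, job_F:*/12}
Op 7: register job_E */9 -> active={job_D:*/15, job_E:*/9, job_F:*/12}
Op 8: register job_E */7 -> active={job_D:*/15, job_E:*/7, job_F:*/12}
Op 9: unregister job_E -> active={job_D:*/15, job_F:*/12}
Op 10: register job_C */5 -> active={job_C:*/5, job_D:*/15, job_F:*/12}
Op 11: unregister job_F -> active={job_C:*/5, job_D:*/15}
Op 12: register job_G */7 -> active={job_C:*/5, job_D:*/15, job_G:*/7}
Final interval of job_D = 15
Next fire of job_D after T=83: (83//15+1)*15 = 90

Answer: interval=15 next_fire=90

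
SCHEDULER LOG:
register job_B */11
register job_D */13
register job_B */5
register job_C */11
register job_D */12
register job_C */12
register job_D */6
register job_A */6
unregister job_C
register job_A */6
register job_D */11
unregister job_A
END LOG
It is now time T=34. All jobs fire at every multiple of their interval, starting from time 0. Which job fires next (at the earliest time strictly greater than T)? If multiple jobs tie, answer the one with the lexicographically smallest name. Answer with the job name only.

Answer: job_B

Derivation:
Op 1: register job_B */11 -> active={job_B:*/11}
Op 2: register job_D */13 -> active={job_B:*/11, job_D:*/13}
Op 3: register job_B */5 -> active={job_B:*/5, job_D:*/13}
Op 4: register job_C */11 -> active={job_B:*/5, job_C:*/11, job_D:*/13}
Op 5: register job_D */12 -> active={job_B:*/5, job_C:*/11, job_D:*/12}
Op 6: register job_C */12 -> active={job_B:*/5, job_C:*/12, job_D:*/12}
Op 7: register job_D */6 -> active={job_B:*/5, job_C:*/12, job_D:*/6}
Op 8: register job_A */6 -> active={job_A:*/6, job_B:*/5, job_C:*/12, job_D:*/6}
Op 9: unregister job_C -> active={job_A:*/6, job_B:*/5, job_D:*/6}
Op 10: register job_A */6 -> active={job_A:*/6, job_B:*/5, job_D:*/6}
Op 11: register job_D */11 -> active={job_A:*/6, job_B:*/5, job_D:*/11}
Op 12: unregister job_A -> active={job_B:*/5, job_D:*/11}
  job_B: interval 5, next fire after T=34 is 35
  job_D: interval 11, next fire after T=34 is 44
Earliest = 35, winner (lex tiebreak) = job_B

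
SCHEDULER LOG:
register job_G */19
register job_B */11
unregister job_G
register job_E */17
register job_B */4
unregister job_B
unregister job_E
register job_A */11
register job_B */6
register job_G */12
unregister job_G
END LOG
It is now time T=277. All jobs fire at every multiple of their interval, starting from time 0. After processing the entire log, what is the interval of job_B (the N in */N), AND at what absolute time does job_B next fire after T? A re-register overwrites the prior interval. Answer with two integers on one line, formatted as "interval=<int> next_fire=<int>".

Answer: interval=6 next_fire=282

Derivation:
Op 1: register job_G */19 -> active={job_G:*/19}
Op 2: register job_B */11 -> active={job_B:*/11, job_G:*/19}
Op 3: unregister job_G -> active={job_B:*/11}
Op 4: register job_E */17 -> active={job_B:*/11, job_E:*/17}
Op 5: register job_B */4 -> active={job_B:*/4, job_E:*/17}
Op 6: unregister job_B -> active={job_E:*/17}
Op 7: unregister job_E -> active={}
Op 8: register job_A */11 -> active={job_A:*/11}
Op 9: register job_B */6 -> active={job_A:*/11, job_B:*/6}
Op 10: register job_G */12 -> active={job_A:*/11, job_B:*/6, job_G:*/12}
Op 11: unregister job_G -> active={job_A:*/11, job_B:*/6}
Final interval of job_B = 6
Next fire of job_B after T=277: (277//6+1)*6 = 282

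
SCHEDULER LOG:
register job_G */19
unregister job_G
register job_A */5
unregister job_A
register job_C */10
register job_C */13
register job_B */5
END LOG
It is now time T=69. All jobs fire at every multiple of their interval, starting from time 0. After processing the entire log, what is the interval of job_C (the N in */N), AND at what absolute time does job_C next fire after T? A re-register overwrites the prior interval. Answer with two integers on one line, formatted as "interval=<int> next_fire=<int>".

Answer: interval=13 next_fire=78

Derivation:
Op 1: register job_G */19 -> active={job_G:*/19}
Op 2: unregister job_G -> active={}
Op 3: register job_A */5 -> active={job_A:*/5}
Op 4: unregister job_A -> active={}
Op 5: register job_C */10 -> active={job_C:*/10}
Op 6: register job_C */13 -> active={job_C:*/13}
Op 7: register job_B */5 -> active={job_B:*/5, job_C:*/13}
Final interval of job_C = 13
Next fire of job_C after T=69: (69//13+1)*13 = 78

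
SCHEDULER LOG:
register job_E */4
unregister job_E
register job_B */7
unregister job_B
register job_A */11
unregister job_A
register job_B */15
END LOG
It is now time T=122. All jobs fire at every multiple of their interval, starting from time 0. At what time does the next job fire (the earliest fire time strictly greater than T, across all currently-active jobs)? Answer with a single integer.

Op 1: register job_E */4 -> active={job_E:*/4}
Op 2: unregister job_E -> active={}
Op 3: register job_B */7 -> active={job_B:*/7}
Op 4: unregister job_B -> active={}
Op 5: register job_A */11 -> active={job_A:*/11}
Op 6: unregister job_A -> active={}
Op 7: register job_B */15 -> active={job_B:*/15}
  job_B: interval 15, next fire after T=122 is 135
Earliest fire time = 135 (job job_B)

Answer: 135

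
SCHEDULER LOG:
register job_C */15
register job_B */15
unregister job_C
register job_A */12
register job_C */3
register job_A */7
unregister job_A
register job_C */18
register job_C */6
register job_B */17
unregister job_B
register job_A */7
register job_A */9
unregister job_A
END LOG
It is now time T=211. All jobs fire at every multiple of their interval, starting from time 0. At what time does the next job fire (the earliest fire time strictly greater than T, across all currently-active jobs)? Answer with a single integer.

Answer: 216

Derivation:
Op 1: register job_C */15 -> active={job_C:*/15}
Op 2: register job_B */15 -> active={job_B:*/15, job_C:*/15}
Op 3: unregister job_C -> active={job_B:*/15}
Op 4: register job_A */12 -> active={job_A:*/12, job_B:*/15}
Op 5: register job_C */3 -> active={job_A:*/12, job_B:*/15, job_C:*/3}
Op 6: register job_A */7 -> active={job_A:*/7, job_B:*/15, job_C:*/3}
Op 7: unregister job_A -> active={job_B:*/15, job_C:*/3}
Op 8: register job_C */18 -> active={job_B:*/15, job_C:*/18}
Op 9: register job_C */6 -> active={job_B:*/15, job_C:*/6}
Op 10: register job_B */17 -> active={job_B:*/17, job_C:*/6}
Op 11: unregister job_B -> active={job_C:*/6}
Op 12: register job_A */7 -> active={job_A:*/7, job_C:*/6}
Op 13: register job_A */9 -> active={job_A:*/9, job_C:*/6}
Op 14: unregister job_A -> active={job_C:*/6}
  job_C: interval 6, next fire after T=211 is 216
Earliest fire time = 216 (job job_C)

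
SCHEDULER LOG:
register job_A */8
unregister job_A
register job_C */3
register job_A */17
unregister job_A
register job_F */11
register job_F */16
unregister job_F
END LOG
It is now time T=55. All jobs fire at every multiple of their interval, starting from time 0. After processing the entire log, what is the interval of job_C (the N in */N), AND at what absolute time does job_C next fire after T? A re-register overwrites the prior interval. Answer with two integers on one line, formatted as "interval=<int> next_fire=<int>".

Answer: interval=3 next_fire=57

Derivation:
Op 1: register job_A */8 -> active={job_A:*/8}
Op 2: unregister job_A -> active={}
Op 3: register job_C */3 -> active={job_C:*/3}
Op 4: register job_A */17 -> active={job_A:*/17, job_C:*/3}
Op 5: unregister job_A -> active={job_C:*/3}
Op 6: register job_F */11 -> active={job_C:*/3, job_F:*/11}
Op 7: register job_F */16 -> active={job_C:*/3, job_F:*/16}
Op 8: unregister job_F -> active={job_C:*/3}
Final interval of job_C = 3
Next fire of job_C after T=55: (55//3+1)*3 = 57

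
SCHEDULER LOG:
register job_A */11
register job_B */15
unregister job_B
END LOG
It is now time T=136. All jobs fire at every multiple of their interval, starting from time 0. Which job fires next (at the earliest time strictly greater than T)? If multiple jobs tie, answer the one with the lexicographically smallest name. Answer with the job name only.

Op 1: register job_A */11 -> active={job_A:*/11}
Op 2: register job_B */15 -> active={job_A:*/11, job_B:*/15}
Op 3: unregister job_B -> active={job_A:*/11}
  job_A: interval 11, next fire after T=136 is 143
Earliest = 143, winner (lex tiebreak) = job_A

Answer: job_A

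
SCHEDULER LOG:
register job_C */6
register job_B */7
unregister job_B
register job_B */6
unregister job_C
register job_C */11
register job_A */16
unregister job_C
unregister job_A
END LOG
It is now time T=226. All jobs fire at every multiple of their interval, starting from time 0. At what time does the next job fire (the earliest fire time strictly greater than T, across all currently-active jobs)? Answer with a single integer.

Answer: 228

Derivation:
Op 1: register job_C */6 -> active={job_C:*/6}
Op 2: register job_B */7 -> active={job_B:*/7, job_C:*/6}
Op 3: unregister job_B -> active={job_C:*/6}
Op 4: register job_B */6 -> active={job_B:*/6, job_C:*/6}
Op 5: unregister job_C -> active={job_B:*/6}
Op 6: register job_C */11 -> active={job_B:*/6, job_C:*/11}
Op 7: register job_A */16 -> active={job_A:*/16, job_B:*/6, job_C:*/11}
Op 8: unregister job_C -> active={job_A:*/16, job_B:*/6}
Op 9: unregister job_A -> active={job_B:*/6}
  job_B: interval 6, next fire after T=226 is 228
Earliest fire time = 228 (job job_B)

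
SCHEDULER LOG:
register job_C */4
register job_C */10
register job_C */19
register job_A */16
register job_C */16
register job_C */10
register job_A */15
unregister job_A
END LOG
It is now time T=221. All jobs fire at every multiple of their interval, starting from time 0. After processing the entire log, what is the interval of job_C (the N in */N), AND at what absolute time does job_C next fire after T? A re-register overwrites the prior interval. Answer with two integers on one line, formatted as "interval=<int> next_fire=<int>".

Op 1: register job_C */4 -> active={job_C:*/4}
Op 2: register job_C */10 -> active={job_C:*/10}
Op 3: register job_C */19 -> active={job_C:*/19}
Op 4: register job_A */16 -> active={job_A:*/16, job_C:*/19}
Op 5: register job_C */16 -> active={job_A:*/16, job_C:*/16}
Op 6: register job_C */10 -> active={job_A:*/16, job_C:*/10}
Op 7: register job_A */15 -> active={job_A:*/15, job_C:*/10}
Op 8: unregister job_A -> active={job_C:*/10}
Final interval of job_C = 10
Next fire of job_C after T=221: (221//10+1)*10 = 230

Answer: interval=10 next_fire=230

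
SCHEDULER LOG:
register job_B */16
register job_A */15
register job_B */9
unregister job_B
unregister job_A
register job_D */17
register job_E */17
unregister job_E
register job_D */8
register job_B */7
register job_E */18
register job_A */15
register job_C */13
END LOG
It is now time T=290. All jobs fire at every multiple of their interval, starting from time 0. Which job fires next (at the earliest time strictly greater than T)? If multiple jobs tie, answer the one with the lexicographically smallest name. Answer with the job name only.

Answer: job_B

Derivation:
Op 1: register job_B */16 -> active={job_B:*/16}
Op 2: register job_A */15 -> active={job_A:*/15, job_B:*/16}
Op 3: register job_B */9 -> active={job_A:*/15, job_B:*/9}
Op 4: unregister job_B -> active={job_A:*/15}
Op 5: unregister job_A -> active={}
Op 6: register job_D */17 -> active={job_D:*/17}
Op 7: register job_E */17 -> active={job_D:*/17, job_E:*/17}
Op 8: unregister job_E -> active={job_D:*/17}
Op 9: register job_D */8 -> active={job_D:*/8}
Op 10: register job_B */7 -> active={job_B:*/7, job_D:*/8}
Op 11: register job_E */18 -> active={job_B:*/7, job_D:*/8, job_E:*/18}
Op 12: register job_A */15 -> active={job_A:*/15, job_B:*/7, job_D:*/8, job_E:*/18}
Op 13: register job_C */13 -> active={job_A:*/15, job_B:*/7, job_C:*/13, job_D:*/8, job_E:*/18}
  job_A: interval 15, next fire after T=290 is 300
  job_B: interval 7, next fire after T=290 is 294
  job_C: interval 13, next fire after T=290 is 299
  job_D: interval 8, next fire after T=290 is 296
  job_E: interval 18, next fire after T=290 is 306
Earliest = 294, winner (lex tiebreak) = job_B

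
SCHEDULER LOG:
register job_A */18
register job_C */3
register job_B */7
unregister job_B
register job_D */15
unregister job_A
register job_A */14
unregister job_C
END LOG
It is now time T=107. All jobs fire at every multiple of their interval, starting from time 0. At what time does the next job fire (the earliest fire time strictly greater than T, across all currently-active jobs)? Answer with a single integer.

Answer: 112

Derivation:
Op 1: register job_A */18 -> active={job_A:*/18}
Op 2: register job_C */3 -> active={job_A:*/18, job_C:*/3}
Op 3: register job_B */7 -> active={job_A:*/18, job_B:*/7, job_C:*/3}
Op 4: unregister job_B -> active={job_A:*/18, job_C:*/3}
Op 5: register job_D */15 -> active={job_A:*/18, job_C:*/3, job_D:*/15}
Op 6: unregister job_A -> active={job_C:*/3, job_D:*/15}
Op 7: register job_A */14 -> active={job_A:*/14, job_C:*/3, job_D:*/15}
Op 8: unregister job_C -> active={job_A:*/14, job_D:*/15}
  job_A: interval 14, next fire after T=107 is 112
  job_D: interval 15, next fire after T=107 is 120
Earliest fire time = 112 (job job_A)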